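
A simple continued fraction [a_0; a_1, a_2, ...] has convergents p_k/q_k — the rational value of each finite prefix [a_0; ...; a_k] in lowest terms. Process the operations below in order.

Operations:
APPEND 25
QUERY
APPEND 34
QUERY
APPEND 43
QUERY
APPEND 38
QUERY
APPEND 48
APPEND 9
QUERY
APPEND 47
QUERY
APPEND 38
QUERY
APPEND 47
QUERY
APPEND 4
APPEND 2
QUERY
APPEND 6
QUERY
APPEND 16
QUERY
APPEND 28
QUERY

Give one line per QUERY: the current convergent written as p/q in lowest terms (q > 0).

APPEND 25: p_0 = 25·1 + 0 = 25, q_0 = 25·0 + 1 = 1 → 25/1
APPEND 34: p_1 = 34·25 + 1 = 851, q_1 = 34·1 + 0 = 34 → 851/34
APPEND 43: p_2 = 43·851 + 25 = 36618, q_2 = 43·34 + 1 = 1463 → 36618/1463
APPEND 38: p_3 = 38·36618 + 851 = 1392335, q_3 = 38·1463 + 34 = 55628 → 1392335/55628
APPEND 48: p_4 = 48·1392335 + 36618 = 66868698, q_4 = 48·55628 + 1463 = 2671607 → 66868698/2671607
APPEND 9: p_5 = 9·66868698 + 1392335 = 603210617, q_5 = 9·2671607 + 55628 = 24100091 → 603210617/24100091
APPEND 47: p_6 = 47·603210617 + 66868698 = 28417767697, q_6 = 47·24100091 + 2671607 = 1135375884 → 28417767697/1135375884
APPEND 38: p_7 = 38·28417767697 + 603210617 = 1080478383103, q_7 = 38·1135375884 + 24100091 = 43168383683 → 1080478383103/43168383683
APPEND 47: p_8 = 47·1080478383103 + 28417767697 = 50810901773538, q_8 = 47·43168383683 + 1135375884 = 2030049408985 → 50810901773538/2030049408985
APPEND 4: p_9 = 4·50810901773538 + 1080478383103 = 204324085477255, q_9 = 4·2030049408985 + 43168383683 = 8163366019623 → 204324085477255/8163366019623
APPEND 2: p_10 = 2·204324085477255 + 50810901773538 = 459459072728048, q_10 = 2·8163366019623 + 2030049408985 = 18356781448231 → 459459072728048/18356781448231
APPEND 6: p_11 = 6·459459072728048 + 204324085477255 = 2961078521845543, q_11 = 6·18356781448231 + 8163366019623 = 118304054709009 → 2961078521845543/118304054709009
APPEND 16: p_12 = 16·2961078521845543 + 459459072728048 = 47836715422256736, q_12 = 16·118304054709009 + 18356781448231 = 1911221656792375 → 47836715422256736/1911221656792375
APPEND 28: p_13 = 28·47836715422256736 + 2961078521845543 = 1342389110345034151, q_13 = 28·1911221656792375 + 118304054709009 = 53632510444895509 → 1342389110345034151/53632510444895509

25/1
851/34
36618/1463
1392335/55628
603210617/24100091
28417767697/1135375884
1080478383103/43168383683
50810901773538/2030049408985
459459072728048/18356781448231
2961078521845543/118304054709009
47836715422256736/1911221656792375
1342389110345034151/53632510444895509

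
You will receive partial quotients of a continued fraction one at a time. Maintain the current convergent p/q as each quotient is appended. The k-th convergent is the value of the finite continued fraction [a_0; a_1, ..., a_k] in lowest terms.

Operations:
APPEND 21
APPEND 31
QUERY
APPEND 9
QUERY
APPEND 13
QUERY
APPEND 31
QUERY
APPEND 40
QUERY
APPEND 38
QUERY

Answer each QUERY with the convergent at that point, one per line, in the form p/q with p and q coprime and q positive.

APPEND 21: p_0 = 21·1 + 0 = 21, q_0 = 21·0 + 1 = 1 → 21/1
APPEND 31: p_1 = 31·21 + 1 = 652, q_1 = 31·1 + 0 = 31 → 652/31
APPEND 9: p_2 = 9·652 + 21 = 5889, q_2 = 9·31 + 1 = 280 → 5889/280
APPEND 13: p_3 = 13·5889 + 652 = 77209, q_3 = 13·280 + 31 = 3671 → 77209/3671
APPEND 31: p_4 = 31·77209 + 5889 = 2399368, q_4 = 31·3671 + 280 = 114081 → 2399368/114081
APPEND 40: p_5 = 40·2399368 + 77209 = 96051929, q_5 = 40·114081 + 3671 = 4566911 → 96051929/4566911
APPEND 38: p_6 = 38·96051929 + 2399368 = 3652372670, q_6 = 38·4566911 + 114081 = 173656699 → 3652372670/173656699

652/31
5889/280
77209/3671
2399368/114081
96051929/4566911
3652372670/173656699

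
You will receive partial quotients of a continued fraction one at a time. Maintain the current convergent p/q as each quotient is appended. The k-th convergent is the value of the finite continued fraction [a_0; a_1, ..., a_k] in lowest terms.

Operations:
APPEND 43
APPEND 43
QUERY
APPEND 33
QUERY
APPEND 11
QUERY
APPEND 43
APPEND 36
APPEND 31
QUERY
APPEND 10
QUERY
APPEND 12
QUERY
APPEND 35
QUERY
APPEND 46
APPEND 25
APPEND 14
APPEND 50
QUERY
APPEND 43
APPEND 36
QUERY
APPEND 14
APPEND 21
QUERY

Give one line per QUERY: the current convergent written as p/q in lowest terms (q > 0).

1850/43
61093/1420
673873/15663
32455925007/754381246
325605278695/7568125567
3939719269347/91571888050
138215779705840/3212584207317
111906676930918915365/2601075099867236617
173423900760287756847477/4030935439785175657453
51261149387500179758799447/1191475816449359915527456

APPEND 43: p_0 = 43·1 + 0 = 43, q_0 = 43·0 + 1 = 1 → 43/1
APPEND 43: p_1 = 43·43 + 1 = 1850, q_1 = 43·1 + 0 = 43 → 1850/43
APPEND 33: p_2 = 33·1850 + 43 = 61093, q_2 = 33·43 + 1 = 1420 → 61093/1420
APPEND 11: p_3 = 11·61093 + 1850 = 673873, q_3 = 11·1420 + 43 = 15663 → 673873/15663
APPEND 43: p_4 = 43·673873 + 61093 = 29037632, q_4 = 43·15663 + 1420 = 674929 → 29037632/674929
APPEND 36: p_5 = 36·29037632 + 673873 = 1046028625, q_5 = 36·674929 + 15663 = 24313107 → 1046028625/24313107
APPEND 31: p_6 = 31·1046028625 + 29037632 = 32455925007, q_6 = 31·24313107 + 674929 = 754381246 → 32455925007/754381246
APPEND 10: p_7 = 10·32455925007 + 1046028625 = 325605278695, q_7 = 10·754381246 + 24313107 = 7568125567 → 325605278695/7568125567
APPEND 12: p_8 = 12·325605278695 + 32455925007 = 3939719269347, q_8 = 12·7568125567 + 754381246 = 91571888050 → 3939719269347/91571888050
APPEND 35: p_9 = 35·3939719269347 + 325605278695 = 138215779705840, q_9 = 35·91571888050 + 7568125567 = 3212584207317 → 138215779705840/3212584207317
APPEND 46: p_10 = 46·138215779705840 + 3939719269347 = 6361865585737987, q_10 = 46·3212584207317 + 91571888050 = 147870445424632 → 6361865585737987/147870445424632
APPEND 25: p_11 = 25·6361865585737987 + 138215779705840 = 159184855423155515, q_11 = 25·147870445424632 + 3212584207317 = 3699973719823117 → 159184855423155515/3699973719823117
APPEND 14: p_12 = 14·159184855423155515 + 6361865585737987 = 2234949841509915197, q_12 = 14·3699973719823117 + 147870445424632 = 51947502522948270 → 2234949841509915197/51947502522948270
APPEND 50: p_13 = 50·2234949841509915197 + 159184855423155515 = 111906676930918915365, q_13 = 50·51947502522948270 + 3699973719823117 = 2601075099867236617 → 111906676930918915365/2601075099867236617
APPEND 43: p_14 = 43·111906676930918915365 + 2234949841509915197 = 4814222057871023275892, q_14 = 43·2601075099867236617 + 51947502522948270 = 111898176796814122801 → 4814222057871023275892/111898176796814122801
APPEND 36: p_15 = 36·4814222057871023275892 + 111906676930918915365 = 173423900760287756847477, q_15 = 36·111898176796814122801 + 2601075099867236617 = 4030935439785175657453 → 173423900760287756847477/4030935439785175657453
APPEND 14: p_16 = 14·173423900760287756847477 + 4814222057871023275892 = 2432748832701899619140570, q_16 = 14·4030935439785175657453 + 111898176796814122801 = 56544994333789273327143 → 2432748832701899619140570/56544994333789273327143
APPEND 21: p_17 = 21·2432748832701899619140570 + 173423900760287756847477 = 51261149387500179758799447, q_17 = 21·56544994333789273327143 + 4030935439785175657453 = 1191475816449359915527456 → 51261149387500179758799447/1191475816449359915527456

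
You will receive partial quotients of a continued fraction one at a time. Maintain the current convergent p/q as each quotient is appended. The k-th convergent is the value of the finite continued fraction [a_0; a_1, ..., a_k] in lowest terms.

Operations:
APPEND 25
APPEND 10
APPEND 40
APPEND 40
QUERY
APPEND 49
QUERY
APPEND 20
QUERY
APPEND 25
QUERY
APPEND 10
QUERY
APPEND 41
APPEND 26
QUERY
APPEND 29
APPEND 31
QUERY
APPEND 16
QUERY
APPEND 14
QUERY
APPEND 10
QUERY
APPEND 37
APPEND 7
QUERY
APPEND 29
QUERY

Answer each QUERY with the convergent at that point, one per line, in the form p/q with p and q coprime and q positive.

402851/16050
19749764/786851
395398131/15753070
9904703039/394613601
99442428521/3961889080
106362593510921/4237595601986
95853032532273300/3818883835829711
1536737122772461909/61225194477798851
21610172751346740026/860971606525013625
217638464636239862169/8670941259727935101
56737272014681791344122/2260471528774938221635
1653455121790064170619817/65875360132689667039777

APPEND 25: p_0 = 25·1 + 0 = 25, q_0 = 25·0 + 1 = 1 → 25/1
APPEND 10: p_1 = 10·25 + 1 = 251, q_1 = 10·1 + 0 = 10 → 251/10
APPEND 40: p_2 = 40·251 + 25 = 10065, q_2 = 40·10 + 1 = 401 → 10065/401
APPEND 40: p_3 = 40·10065 + 251 = 402851, q_3 = 40·401 + 10 = 16050 → 402851/16050
APPEND 49: p_4 = 49·402851 + 10065 = 19749764, q_4 = 49·16050 + 401 = 786851 → 19749764/786851
APPEND 20: p_5 = 20·19749764 + 402851 = 395398131, q_5 = 20·786851 + 16050 = 15753070 → 395398131/15753070
APPEND 25: p_6 = 25·395398131 + 19749764 = 9904703039, q_6 = 25·15753070 + 786851 = 394613601 → 9904703039/394613601
APPEND 10: p_7 = 10·9904703039 + 395398131 = 99442428521, q_7 = 10·394613601 + 15753070 = 3961889080 → 99442428521/3961889080
APPEND 41: p_8 = 41·99442428521 + 9904703039 = 4087044272400, q_8 = 41·3961889080 + 394613601 = 162832065881 → 4087044272400/162832065881
APPEND 26: p_9 = 26·4087044272400 + 99442428521 = 106362593510921, q_9 = 26·162832065881 + 3961889080 = 4237595601986 → 106362593510921/4237595601986
APPEND 29: p_10 = 29·106362593510921 + 4087044272400 = 3088602256089109, q_10 = 29·4237595601986 + 162832065881 = 123053104523475 → 3088602256089109/123053104523475
APPEND 31: p_11 = 31·3088602256089109 + 106362593510921 = 95853032532273300, q_11 = 31·123053104523475 + 4237595601986 = 3818883835829711 → 95853032532273300/3818883835829711
APPEND 16: p_12 = 16·95853032532273300 + 3088602256089109 = 1536737122772461909, q_12 = 16·3818883835829711 + 123053104523475 = 61225194477798851 → 1536737122772461909/61225194477798851
APPEND 14: p_13 = 14·1536737122772461909 + 95853032532273300 = 21610172751346740026, q_13 = 14·61225194477798851 + 3818883835829711 = 860971606525013625 → 21610172751346740026/860971606525013625
APPEND 10: p_14 = 10·21610172751346740026 + 1536737122772461909 = 217638464636239862169, q_14 = 10·860971606525013625 + 61225194477798851 = 8670941259727935101 → 217638464636239862169/8670941259727935101
APPEND 37: p_15 = 37·217638464636239862169 + 21610172751346740026 = 8074233364292221640279, q_15 = 37·8670941259727935101 + 860971606525013625 = 321685798216458612362 → 8074233364292221640279/321685798216458612362
APPEND 7: p_16 = 7·8074233364292221640279 + 217638464636239862169 = 56737272014681791344122, q_16 = 7·321685798216458612362 + 8670941259727935101 = 2260471528774938221635 → 56737272014681791344122/2260471528774938221635
APPEND 29: p_17 = 29·56737272014681791344122 + 8074233364292221640279 = 1653455121790064170619817, q_17 = 29·2260471528774938221635 + 321685798216458612362 = 65875360132689667039777 → 1653455121790064170619817/65875360132689667039777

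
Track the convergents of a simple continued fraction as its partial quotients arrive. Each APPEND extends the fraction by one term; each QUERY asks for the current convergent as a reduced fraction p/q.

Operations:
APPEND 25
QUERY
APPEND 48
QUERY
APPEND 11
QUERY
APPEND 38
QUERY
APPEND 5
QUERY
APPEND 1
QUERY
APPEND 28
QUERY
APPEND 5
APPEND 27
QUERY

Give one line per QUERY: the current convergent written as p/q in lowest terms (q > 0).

25/1
1201/48
13236/529
504169/20150
2534081/101279
3038250/121429
87605081/3501291
11996323766/479454159

APPEND 25: p_0 = 25·1 + 0 = 25, q_0 = 25·0 + 1 = 1 → 25/1
APPEND 48: p_1 = 48·25 + 1 = 1201, q_1 = 48·1 + 0 = 48 → 1201/48
APPEND 11: p_2 = 11·1201 + 25 = 13236, q_2 = 11·48 + 1 = 529 → 13236/529
APPEND 38: p_3 = 38·13236 + 1201 = 504169, q_3 = 38·529 + 48 = 20150 → 504169/20150
APPEND 5: p_4 = 5·504169 + 13236 = 2534081, q_4 = 5·20150 + 529 = 101279 → 2534081/101279
APPEND 1: p_5 = 1·2534081 + 504169 = 3038250, q_5 = 1·101279 + 20150 = 121429 → 3038250/121429
APPEND 28: p_6 = 28·3038250 + 2534081 = 87605081, q_6 = 28·121429 + 101279 = 3501291 → 87605081/3501291
APPEND 5: p_7 = 5·87605081 + 3038250 = 441063655, q_7 = 5·3501291 + 121429 = 17627884 → 441063655/17627884
APPEND 27: p_8 = 27·441063655 + 87605081 = 11996323766, q_8 = 27·17627884 + 3501291 = 479454159 → 11996323766/479454159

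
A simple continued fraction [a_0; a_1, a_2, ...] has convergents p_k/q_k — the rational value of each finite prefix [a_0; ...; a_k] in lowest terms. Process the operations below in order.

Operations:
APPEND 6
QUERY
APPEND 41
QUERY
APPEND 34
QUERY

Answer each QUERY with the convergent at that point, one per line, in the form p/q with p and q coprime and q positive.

APPEND 6: p_0 = 6·1 + 0 = 6, q_0 = 6·0 + 1 = 1 → 6/1
APPEND 41: p_1 = 41·6 + 1 = 247, q_1 = 41·1 + 0 = 41 → 247/41
APPEND 34: p_2 = 34·247 + 6 = 8404, q_2 = 34·41 + 1 = 1395 → 8404/1395

6/1
247/41
8404/1395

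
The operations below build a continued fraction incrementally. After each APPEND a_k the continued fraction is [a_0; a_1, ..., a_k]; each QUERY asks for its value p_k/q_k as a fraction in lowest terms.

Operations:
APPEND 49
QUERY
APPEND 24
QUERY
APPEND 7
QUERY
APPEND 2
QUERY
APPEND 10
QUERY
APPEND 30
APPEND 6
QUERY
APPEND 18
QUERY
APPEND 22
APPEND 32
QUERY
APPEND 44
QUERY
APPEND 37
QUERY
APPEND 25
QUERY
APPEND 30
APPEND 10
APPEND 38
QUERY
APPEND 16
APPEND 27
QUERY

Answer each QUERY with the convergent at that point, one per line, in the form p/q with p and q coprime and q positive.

APPEND 49: p_0 = 49·1 + 0 = 49, q_0 = 49·0 + 1 = 1 → 49/1
APPEND 24: p_1 = 24·49 + 1 = 1177, q_1 = 24·1 + 0 = 24 → 1177/24
APPEND 7: p_2 = 7·1177 + 49 = 8288, q_2 = 7·24 + 1 = 169 → 8288/169
APPEND 2: p_3 = 2·8288 + 1177 = 17753, q_3 = 2·169 + 24 = 362 → 17753/362
APPEND 10: p_4 = 10·17753 + 8288 = 185818, q_4 = 10·362 + 169 = 3789 → 185818/3789
APPEND 30: p_5 = 30·185818 + 17753 = 5592293, q_5 = 30·3789 + 362 = 114032 → 5592293/114032
APPEND 6: p_6 = 6·5592293 + 185818 = 33739576, q_6 = 6·114032 + 3789 = 687981 → 33739576/687981
APPEND 18: p_7 = 18·33739576 + 5592293 = 612904661, q_7 = 18·687981 + 114032 = 12497690 → 612904661/12497690
APPEND 22: p_8 = 22·612904661 + 33739576 = 13517642118, q_8 = 22·12497690 + 687981 = 275637161 → 13517642118/275637161
APPEND 32: p_9 = 32·13517642118 + 612904661 = 433177452437, q_9 = 32·275637161 + 12497690 = 8832886842 → 433177452437/8832886842
APPEND 44: p_10 = 44·433177452437 + 13517642118 = 19073325549346, q_10 = 44·8832886842 + 275637161 = 388922658209 → 19073325549346/388922658209
APPEND 37: p_11 = 37·19073325549346 + 433177452437 = 706146222778239, q_11 = 37·388922658209 + 8832886842 = 14398971240575 → 706146222778239/14398971240575
APPEND 25: p_12 = 25·706146222778239 + 19073325549346 = 17672728895005321, q_12 = 25·14398971240575 + 388922658209 = 360363203672584 → 17672728895005321/360363203672584
APPEND 30: p_13 = 30·17672728895005321 + 706146222778239 = 530888013072937869, q_13 = 30·360363203672584 + 14398971240575 = 10825295081418095 → 530888013072937869/10825295081418095
APPEND 10: p_14 = 10·530888013072937869 + 17672728895005321 = 5326552859624384011, q_14 = 10·10825295081418095 + 360363203672584 = 108613314017853534 → 5326552859624384011/108613314017853534
APPEND 38: p_15 = 38·5326552859624384011 + 530888013072937869 = 202939896678799530287, q_15 = 38·108613314017853534 + 10825295081418095 = 4138131227759852387 → 202939896678799530287/4138131227759852387
APPEND 16: p_16 = 16·202939896678799530287 + 5326552859624384011 = 3252364899720416868603, q_16 = 16·4138131227759852387 + 108613314017853534 = 66318712958175491726 → 3252364899720416868603/66318712958175491726
APPEND 27: p_17 = 27·3252364899720416868603 + 202939896678799530287 = 88016792189130054982568, q_17 = 27·66318712958175491726 + 4138131227759852387 = 1794743381098498128989 → 88016792189130054982568/1794743381098498128989

49/1
1177/24
8288/169
17753/362
185818/3789
33739576/687981
612904661/12497690
433177452437/8832886842
19073325549346/388922658209
706146222778239/14398971240575
17672728895005321/360363203672584
202939896678799530287/4138131227759852387
88016792189130054982568/1794743381098498128989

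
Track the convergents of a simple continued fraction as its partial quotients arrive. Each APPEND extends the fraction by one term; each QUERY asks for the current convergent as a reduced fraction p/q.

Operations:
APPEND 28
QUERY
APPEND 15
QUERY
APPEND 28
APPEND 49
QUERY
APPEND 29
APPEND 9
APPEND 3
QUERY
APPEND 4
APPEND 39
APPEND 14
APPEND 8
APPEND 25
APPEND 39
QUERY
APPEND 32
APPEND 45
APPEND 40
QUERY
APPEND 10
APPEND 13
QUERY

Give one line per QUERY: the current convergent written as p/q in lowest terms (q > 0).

APPEND 28: p_0 = 28·1 + 0 = 28, q_0 = 28·0 + 1 = 1 → 28/1
APPEND 15: p_1 = 15·28 + 1 = 421, q_1 = 15·1 + 0 = 15 → 421/15
APPEND 28: p_2 = 28·421 + 28 = 11816, q_2 = 28·15 + 1 = 421 → 11816/421
APPEND 49: p_3 = 49·11816 + 421 = 579405, q_3 = 49·421 + 15 = 20644 → 579405/20644
APPEND 29: p_4 = 29·579405 + 11816 = 16814561, q_4 = 29·20644 + 421 = 599097 → 16814561/599097
APPEND 9: p_5 = 9·16814561 + 579405 = 151910454, q_5 = 9·599097 + 20644 = 5412517 → 151910454/5412517
APPEND 3: p_6 = 3·151910454 + 16814561 = 472545923, q_6 = 3·5412517 + 599097 = 16836648 → 472545923/16836648
APPEND 4: p_7 = 4·472545923 + 151910454 = 2042094146, q_7 = 4·16836648 + 5412517 = 72759109 → 2042094146/72759109
APPEND 39: p_8 = 39·2042094146 + 472545923 = 80114217617, q_8 = 39·72759109 + 16836648 = 2854441899 → 80114217617/2854441899
APPEND 14: p_9 = 14·80114217617 + 2042094146 = 1123641140784, q_9 = 14·2854441899 + 72759109 = 40034945695 → 1123641140784/40034945695
APPEND 8: p_10 = 8·1123641140784 + 80114217617 = 9069243343889, q_10 = 8·40034945695 + 2854441899 = 323134007459 → 9069243343889/323134007459
APPEND 25: p_11 = 25·9069243343889 + 1123641140784 = 227854724738009, q_11 = 25·323134007459 + 40034945695 = 8118385132170 → 227854724738009/8118385132170
APPEND 39: p_12 = 39·227854724738009 + 9069243343889 = 8895403508126240, q_12 = 39·8118385132170 + 323134007459 = 316940154162089 → 8895403508126240/316940154162089
APPEND 32: p_13 = 32·8895403508126240 + 227854724738009 = 284880766984777689, q_13 = 32·316940154162089 + 8118385132170 = 10150203318319018 → 284880766984777689/10150203318319018
APPEND 45: p_14 = 45·284880766984777689 + 8895403508126240 = 12828529917823122245, q_14 = 45·10150203318319018 + 316940154162089 = 457076089478517899 → 12828529917823122245/457076089478517899
APPEND 40: p_15 = 40·12828529917823122245 + 284880766984777689 = 513426077479909667489, q_15 = 40·457076089478517899 + 10150203318319018 = 18293193782459034978 → 513426077479909667489/18293193782459034978
APPEND 10: p_16 = 10·513426077479909667489 + 12828529917823122245 = 5147089304716919797135, q_16 = 10·18293193782459034978 + 457076089478517899 = 183389013914068867679 → 5147089304716919797135/183389013914068867679
APPEND 13: p_17 = 13·5147089304716919797135 + 513426077479909667489 = 67425587038799867030244, q_17 = 13·183389013914068867679 + 18293193782459034978 = 2402350374665354314805 → 67425587038799867030244/2402350374665354314805

28/1
421/15
579405/20644
472545923/16836648
8895403508126240/316940154162089
513426077479909667489/18293193782459034978
67425587038799867030244/2402350374665354314805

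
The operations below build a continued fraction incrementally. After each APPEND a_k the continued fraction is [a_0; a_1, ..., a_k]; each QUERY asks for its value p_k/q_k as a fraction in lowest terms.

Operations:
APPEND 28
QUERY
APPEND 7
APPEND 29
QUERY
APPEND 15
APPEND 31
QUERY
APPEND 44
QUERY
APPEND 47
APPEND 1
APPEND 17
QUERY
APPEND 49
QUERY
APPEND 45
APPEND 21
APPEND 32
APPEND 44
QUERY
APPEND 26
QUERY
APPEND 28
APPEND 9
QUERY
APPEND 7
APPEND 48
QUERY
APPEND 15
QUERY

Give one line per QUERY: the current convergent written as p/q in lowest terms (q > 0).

APPEND 28: p_0 = 28·1 + 0 = 28, q_0 = 28·0 + 1 = 1 → 28/1
APPEND 7: p_1 = 7·28 + 1 = 197, q_1 = 7·1 + 0 = 7 → 197/7
APPEND 29: p_2 = 29·197 + 28 = 5741, q_2 = 29·7 + 1 = 204 → 5741/204
APPEND 15: p_3 = 15·5741 + 197 = 86312, q_3 = 15·204 + 7 = 3067 → 86312/3067
APPEND 31: p_4 = 31·86312 + 5741 = 2681413, q_4 = 31·3067 + 204 = 95281 → 2681413/95281
APPEND 44: p_5 = 44·2681413 + 86312 = 118068484, q_5 = 44·95281 + 3067 = 4195431 → 118068484/4195431
APPEND 47: p_6 = 47·118068484 + 2681413 = 5551900161, q_6 = 47·4195431 + 95281 = 197280538 → 5551900161/197280538
APPEND 1: p_7 = 1·5551900161 + 118068484 = 5669968645, q_7 = 1·197280538 + 4195431 = 201475969 → 5669968645/201475969
APPEND 17: p_8 = 17·5669968645 + 5551900161 = 101941367126, q_8 = 17·201475969 + 197280538 = 3622372011 → 101941367126/3622372011
APPEND 49: p_9 = 49·101941367126 + 5669968645 = 5000796957819, q_9 = 49·3622372011 + 201475969 = 177697704508 → 5000796957819/177697704508
APPEND 45: p_10 = 45·5000796957819 + 101941367126 = 225137804468981, q_10 = 45·177697704508 + 3622372011 = 8000019074871 → 225137804468981/8000019074871
APPEND 21: p_11 = 21·225137804468981 + 5000796957819 = 4732894690806420, q_11 = 21·8000019074871 + 177697704508 = 168178098276799 → 4732894690806420/168178098276799
APPEND 32: p_12 = 32·4732894690806420 + 225137804468981 = 151677767910274421, q_12 = 32·168178098276799 + 8000019074871 = 5389699163932439 → 151677767910274421/5389699163932439
APPEND 44: p_13 = 44·151677767910274421 + 4732894690806420 = 6678554682742880944, q_13 = 44·5389699163932439 + 168178098276799 = 237314941311304115 → 6678554682742880944/237314941311304115
APPEND 26: p_14 = 26·6678554682742880944 + 151677767910274421 = 173794099519225178965, q_14 = 26·237314941311304115 + 5389699163932439 = 6175578173257839429 → 173794099519225178965/6175578173257839429
APPEND 28: p_15 = 28·173794099519225178965 + 6678554682742880944 = 4872913341221047891964, q_15 = 28·6175578173257839429 + 237314941311304115 = 173153503792530808127 → 4872913341221047891964/173153503792530808127
APPEND 9: p_16 = 9·4872913341221047891964 + 173794099519225178965 = 44030014170508656206641, q_16 = 9·173153503792530808127 + 6175578173257839429 = 1564557112306035112572 → 44030014170508656206641/1564557112306035112572
APPEND 7: p_17 = 7·44030014170508656206641 + 4872913341221047891964 = 313083012534781641338451, q_17 = 7·1564557112306035112572 + 173153503792530808127 = 11125053289934776596131 → 313083012534781641338451/11125053289934776596131
APPEND 48: p_18 = 48·313083012534781641338451 + 44030014170508656206641 = 15072014615840027440452289, q_18 = 48·11125053289934776596131 + 1564557112306035112572 = 535567115029175311726860 → 15072014615840027440452289/535567115029175311726860
APPEND 15: p_19 = 15·15072014615840027440452289 + 313083012534781641338451 = 226393302250135193248122786, q_19 = 15·535567115029175311726860 + 11125053289934776596131 = 8044631778727564452499031 → 226393302250135193248122786/8044631778727564452499031

28/1
5741/204
2681413/95281
118068484/4195431
101941367126/3622372011
5000796957819/177697704508
6678554682742880944/237314941311304115
173794099519225178965/6175578173257839429
44030014170508656206641/1564557112306035112572
15072014615840027440452289/535567115029175311726860
226393302250135193248122786/8044631778727564452499031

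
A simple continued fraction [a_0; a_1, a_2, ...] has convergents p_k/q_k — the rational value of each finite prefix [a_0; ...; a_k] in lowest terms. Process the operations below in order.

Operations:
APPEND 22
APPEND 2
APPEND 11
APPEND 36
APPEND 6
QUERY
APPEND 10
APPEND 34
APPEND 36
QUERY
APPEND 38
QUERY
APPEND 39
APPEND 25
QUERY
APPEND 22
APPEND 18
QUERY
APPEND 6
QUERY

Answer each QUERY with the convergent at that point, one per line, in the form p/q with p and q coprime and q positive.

112459/5003
1404526099/62483608
53410974619/2376111347
52164224380619/2320646764872
20746716864758063/922965920524722
125629998557458236/5588942482801657

APPEND 22: p_0 = 22·1 + 0 = 22, q_0 = 22·0 + 1 = 1 → 22/1
APPEND 2: p_1 = 2·22 + 1 = 45, q_1 = 2·1 + 0 = 2 → 45/2
APPEND 11: p_2 = 11·45 + 22 = 517, q_2 = 11·2 + 1 = 23 → 517/23
APPEND 36: p_3 = 36·517 + 45 = 18657, q_3 = 36·23 + 2 = 830 → 18657/830
APPEND 6: p_4 = 6·18657 + 517 = 112459, q_4 = 6·830 + 23 = 5003 → 112459/5003
APPEND 10: p_5 = 10·112459 + 18657 = 1143247, q_5 = 10·5003 + 830 = 50860 → 1143247/50860
APPEND 34: p_6 = 34·1143247 + 112459 = 38982857, q_6 = 34·50860 + 5003 = 1734243 → 38982857/1734243
APPEND 36: p_7 = 36·38982857 + 1143247 = 1404526099, q_7 = 36·1734243 + 50860 = 62483608 → 1404526099/62483608
APPEND 38: p_8 = 38·1404526099 + 38982857 = 53410974619, q_8 = 38·62483608 + 1734243 = 2376111347 → 53410974619/2376111347
APPEND 39: p_9 = 39·53410974619 + 1404526099 = 2084432536240, q_9 = 39·2376111347 + 62483608 = 92730826141 → 2084432536240/92730826141
APPEND 25: p_10 = 25·2084432536240 + 53410974619 = 52164224380619, q_10 = 25·92730826141 + 2376111347 = 2320646764872 → 52164224380619/2320646764872
APPEND 22: p_11 = 22·52164224380619 + 2084432536240 = 1149697368909858, q_11 = 22·2320646764872 + 92730826141 = 51146959653325 → 1149697368909858/51146959653325
APPEND 18: p_12 = 18·1149697368909858 + 52164224380619 = 20746716864758063, q_12 = 18·51146959653325 + 2320646764872 = 922965920524722 → 20746716864758063/922965920524722
APPEND 6: p_13 = 6·20746716864758063 + 1149697368909858 = 125629998557458236, q_13 = 6·922965920524722 + 51146959653325 = 5588942482801657 → 125629998557458236/5588942482801657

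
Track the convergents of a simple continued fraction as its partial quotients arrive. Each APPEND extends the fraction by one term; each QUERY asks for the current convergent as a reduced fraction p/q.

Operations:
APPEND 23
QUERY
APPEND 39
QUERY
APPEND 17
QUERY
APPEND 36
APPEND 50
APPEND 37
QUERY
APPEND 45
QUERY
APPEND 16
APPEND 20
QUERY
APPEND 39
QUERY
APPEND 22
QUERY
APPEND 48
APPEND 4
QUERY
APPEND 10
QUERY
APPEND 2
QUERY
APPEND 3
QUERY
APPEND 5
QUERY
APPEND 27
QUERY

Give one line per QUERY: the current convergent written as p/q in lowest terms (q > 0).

23/1
898/39
15289/664
1021025695/44343061
45973736664/1996635559
14777989983044/641806875659
577078210151035/25062458662706
12710498613305814/552015897455191
2455434545208626242/106639318043502687
25165026463735092527/1092915005971538744
52785487472678811296/2292469329986580175
183521488881771526415/7970322995931279269
970392931881536443371/42144084309642976520
26384130649683255497432/1145860599356291645309

APPEND 23: p_0 = 23·1 + 0 = 23, q_0 = 23·0 + 1 = 1 → 23/1
APPEND 39: p_1 = 39·23 + 1 = 898, q_1 = 39·1 + 0 = 39 → 898/39
APPEND 17: p_2 = 17·898 + 23 = 15289, q_2 = 17·39 + 1 = 664 → 15289/664
APPEND 36: p_3 = 36·15289 + 898 = 551302, q_3 = 36·664 + 39 = 23943 → 551302/23943
APPEND 50: p_4 = 50·551302 + 15289 = 27580389, q_4 = 50·23943 + 664 = 1197814 → 27580389/1197814
APPEND 37: p_5 = 37·27580389 + 551302 = 1021025695, q_5 = 37·1197814 + 23943 = 44343061 → 1021025695/44343061
APPEND 45: p_6 = 45·1021025695 + 27580389 = 45973736664, q_6 = 45·44343061 + 1197814 = 1996635559 → 45973736664/1996635559
APPEND 16: p_7 = 16·45973736664 + 1021025695 = 736600812319, q_7 = 16·1996635559 + 44343061 = 31990512005 → 736600812319/31990512005
APPEND 20: p_8 = 20·736600812319 + 45973736664 = 14777989983044, q_8 = 20·31990512005 + 1996635559 = 641806875659 → 14777989983044/641806875659
APPEND 39: p_9 = 39·14777989983044 + 736600812319 = 577078210151035, q_9 = 39·641806875659 + 31990512005 = 25062458662706 → 577078210151035/25062458662706
APPEND 22: p_10 = 22·577078210151035 + 14777989983044 = 12710498613305814, q_10 = 22·25062458662706 + 641806875659 = 552015897455191 → 12710498613305814/552015897455191
APPEND 48: p_11 = 48·12710498613305814 + 577078210151035 = 610681011648830107, q_11 = 48·552015897455191 + 25062458662706 = 26521825536511874 → 610681011648830107/26521825536511874
APPEND 4: p_12 = 4·610681011648830107 + 12710498613305814 = 2455434545208626242, q_12 = 4·26521825536511874 + 552015897455191 = 106639318043502687 → 2455434545208626242/106639318043502687
APPEND 10: p_13 = 10·2455434545208626242 + 610681011648830107 = 25165026463735092527, q_13 = 10·106639318043502687 + 26521825536511874 = 1092915005971538744 → 25165026463735092527/1092915005971538744
APPEND 2: p_14 = 2·25165026463735092527 + 2455434545208626242 = 52785487472678811296, q_14 = 2·1092915005971538744 + 106639318043502687 = 2292469329986580175 → 52785487472678811296/2292469329986580175
APPEND 3: p_15 = 3·52785487472678811296 + 25165026463735092527 = 183521488881771526415, q_15 = 3·2292469329986580175 + 1092915005971538744 = 7970322995931279269 → 183521488881771526415/7970322995931279269
APPEND 5: p_16 = 5·183521488881771526415 + 52785487472678811296 = 970392931881536443371, q_16 = 5·7970322995931279269 + 2292469329986580175 = 42144084309642976520 → 970392931881536443371/42144084309642976520
APPEND 27: p_17 = 27·970392931881536443371 + 183521488881771526415 = 26384130649683255497432, q_17 = 27·42144084309642976520 + 7970322995931279269 = 1145860599356291645309 → 26384130649683255497432/1145860599356291645309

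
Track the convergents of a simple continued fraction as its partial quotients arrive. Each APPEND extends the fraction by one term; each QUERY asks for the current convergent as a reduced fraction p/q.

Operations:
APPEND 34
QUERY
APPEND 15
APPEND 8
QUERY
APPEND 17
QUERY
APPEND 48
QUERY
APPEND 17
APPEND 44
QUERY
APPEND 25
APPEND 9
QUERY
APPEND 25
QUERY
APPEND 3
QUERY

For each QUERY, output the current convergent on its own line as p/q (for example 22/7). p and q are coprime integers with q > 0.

34/1
4122/121
70585/2072
3392202/99577
2543865038/74674341
575433140759/16891654995
14449482882944/424159928281
43923881789591/1289371439838

APPEND 34: p_0 = 34·1 + 0 = 34, q_0 = 34·0 + 1 = 1 → 34/1
APPEND 15: p_1 = 15·34 + 1 = 511, q_1 = 15·1 + 0 = 15 → 511/15
APPEND 8: p_2 = 8·511 + 34 = 4122, q_2 = 8·15 + 1 = 121 → 4122/121
APPEND 17: p_3 = 17·4122 + 511 = 70585, q_3 = 17·121 + 15 = 2072 → 70585/2072
APPEND 48: p_4 = 48·70585 + 4122 = 3392202, q_4 = 48·2072 + 121 = 99577 → 3392202/99577
APPEND 17: p_5 = 17·3392202 + 70585 = 57738019, q_5 = 17·99577 + 2072 = 1694881 → 57738019/1694881
APPEND 44: p_6 = 44·57738019 + 3392202 = 2543865038, q_6 = 44·1694881 + 99577 = 74674341 → 2543865038/74674341
APPEND 25: p_7 = 25·2543865038 + 57738019 = 63654363969, q_7 = 25·74674341 + 1694881 = 1868553406 → 63654363969/1868553406
APPEND 9: p_8 = 9·63654363969 + 2543865038 = 575433140759, q_8 = 9·1868553406 + 74674341 = 16891654995 → 575433140759/16891654995
APPEND 25: p_9 = 25·575433140759 + 63654363969 = 14449482882944, q_9 = 25·16891654995 + 1868553406 = 424159928281 → 14449482882944/424159928281
APPEND 3: p_10 = 3·14449482882944 + 575433140759 = 43923881789591, q_10 = 3·424159928281 + 16891654995 = 1289371439838 → 43923881789591/1289371439838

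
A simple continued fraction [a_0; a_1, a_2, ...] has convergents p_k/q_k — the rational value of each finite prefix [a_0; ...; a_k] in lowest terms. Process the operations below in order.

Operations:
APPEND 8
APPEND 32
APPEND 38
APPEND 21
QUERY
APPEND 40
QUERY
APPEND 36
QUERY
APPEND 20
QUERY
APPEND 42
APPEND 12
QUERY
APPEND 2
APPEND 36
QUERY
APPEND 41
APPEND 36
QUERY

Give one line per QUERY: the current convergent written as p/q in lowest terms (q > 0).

205511/25589
8230214/1024777
296493215/36917561
5938094514/739375997
3002295648150/373827889217
228156654975858/28408701452501
337212533758669974/41987686918907261

APPEND 8: p_0 = 8·1 + 0 = 8, q_0 = 8·0 + 1 = 1 → 8/1
APPEND 32: p_1 = 32·8 + 1 = 257, q_1 = 32·1 + 0 = 32 → 257/32
APPEND 38: p_2 = 38·257 + 8 = 9774, q_2 = 38·32 + 1 = 1217 → 9774/1217
APPEND 21: p_3 = 21·9774 + 257 = 205511, q_3 = 21·1217 + 32 = 25589 → 205511/25589
APPEND 40: p_4 = 40·205511 + 9774 = 8230214, q_4 = 40·25589 + 1217 = 1024777 → 8230214/1024777
APPEND 36: p_5 = 36·8230214 + 205511 = 296493215, q_5 = 36·1024777 + 25589 = 36917561 → 296493215/36917561
APPEND 20: p_6 = 20·296493215 + 8230214 = 5938094514, q_6 = 20·36917561 + 1024777 = 739375997 → 5938094514/739375997
APPEND 42: p_7 = 42·5938094514 + 296493215 = 249696462803, q_7 = 42·739375997 + 36917561 = 31090709435 → 249696462803/31090709435
APPEND 12: p_8 = 12·249696462803 + 5938094514 = 3002295648150, q_8 = 12·31090709435 + 739375997 = 373827889217 → 3002295648150/373827889217
APPEND 2: p_9 = 2·3002295648150 + 249696462803 = 6254287759103, q_9 = 2·373827889217 + 31090709435 = 778746487869 → 6254287759103/778746487869
APPEND 36: p_10 = 36·6254287759103 + 3002295648150 = 228156654975858, q_10 = 36·778746487869 + 373827889217 = 28408701452501 → 228156654975858/28408701452501
APPEND 41: p_11 = 41·228156654975858 + 6254287759103 = 9360677141769281, q_11 = 41·28408701452501 + 778746487869 = 1165535506040410 → 9360677141769281/1165535506040410
APPEND 36: p_12 = 36·9360677141769281 + 228156654975858 = 337212533758669974, q_12 = 36·1165535506040410 + 28408701452501 = 41987686918907261 → 337212533758669974/41987686918907261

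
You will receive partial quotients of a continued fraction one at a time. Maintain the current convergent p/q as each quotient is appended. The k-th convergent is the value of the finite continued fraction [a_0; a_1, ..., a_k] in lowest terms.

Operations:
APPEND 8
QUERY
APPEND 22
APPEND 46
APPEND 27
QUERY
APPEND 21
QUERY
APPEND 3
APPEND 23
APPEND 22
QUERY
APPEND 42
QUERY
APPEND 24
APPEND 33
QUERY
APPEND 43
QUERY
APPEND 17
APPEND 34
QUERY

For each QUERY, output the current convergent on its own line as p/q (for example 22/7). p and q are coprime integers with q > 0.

APPEND 8: p_0 = 8·1 + 0 = 8, q_0 = 8·0 + 1 = 1 → 8/1
APPEND 22: p_1 = 22·8 + 1 = 177, q_1 = 22·1 + 0 = 22 → 177/22
APPEND 46: p_2 = 46·177 + 8 = 8150, q_2 = 46·22 + 1 = 1013 → 8150/1013
APPEND 27: p_3 = 27·8150 + 177 = 220227, q_3 = 27·1013 + 22 = 27373 → 220227/27373
APPEND 21: p_4 = 21·220227 + 8150 = 4632917, q_4 = 21·27373 + 1013 = 575846 → 4632917/575846
APPEND 3: p_5 = 3·4632917 + 220227 = 14118978, q_5 = 3·575846 + 27373 = 1754911 → 14118978/1754911
APPEND 23: p_6 = 23·14118978 + 4632917 = 329369411, q_6 = 23·1754911 + 575846 = 40938799 → 329369411/40938799
APPEND 22: p_7 = 22·329369411 + 14118978 = 7260246020, q_7 = 22·40938799 + 1754911 = 902408489 → 7260246020/902408489
APPEND 42: p_8 = 42·7260246020 + 329369411 = 305259702251, q_8 = 42·902408489 + 40938799 = 37942095337 → 305259702251/37942095337
APPEND 24: p_9 = 24·305259702251 + 7260246020 = 7333493100044, q_9 = 24·37942095337 + 902408489 = 911512696577 → 7333493100044/911512696577
APPEND 33: p_10 = 33·7333493100044 + 305259702251 = 242310532003703, q_10 = 33·911512696577 + 37942095337 = 30117861082378 → 242310532003703/30117861082378
APPEND 43: p_11 = 43·242310532003703 + 7333493100044 = 10426686369259273, q_11 = 43·30117861082378 + 911512696577 = 1295979539238831 → 10426686369259273/1295979539238831
APPEND 17: p_12 = 17·10426686369259273 + 242310532003703 = 177495978809411344, q_12 = 17·1295979539238831 + 30117861082378 = 22061770028142505 → 177495978809411344/22061770028142505
APPEND 34: p_13 = 34·177495978809411344 + 10426686369259273 = 6045289965889244969, q_13 = 34·22061770028142505 + 1295979539238831 = 751396160496084001 → 6045289965889244969/751396160496084001

8/1
220227/27373
4632917/575846
7260246020/902408489
305259702251/37942095337
242310532003703/30117861082378
10426686369259273/1295979539238831
6045289965889244969/751396160496084001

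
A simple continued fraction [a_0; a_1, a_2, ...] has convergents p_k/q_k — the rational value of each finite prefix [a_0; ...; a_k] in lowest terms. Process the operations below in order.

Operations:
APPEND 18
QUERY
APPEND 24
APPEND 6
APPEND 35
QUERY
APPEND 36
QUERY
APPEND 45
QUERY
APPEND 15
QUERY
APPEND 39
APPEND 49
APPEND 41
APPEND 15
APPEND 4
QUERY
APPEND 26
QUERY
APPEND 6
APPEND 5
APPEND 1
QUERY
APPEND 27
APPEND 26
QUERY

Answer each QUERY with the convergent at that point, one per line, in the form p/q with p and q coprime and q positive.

18/1
91993/5099
3314364/183709
149238373/8272004
2241889959/124263769
10761327295875139/596480252681315
282440808106596384/15655165943285899
10514877863719317042/582820021417666153
7621005402077060334100/422418081239756311103

APPEND 18: p_0 = 18·1 + 0 = 18, q_0 = 18·0 + 1 = 1 → 18/1
APPEND 24: p_1 = 24·18 + 1 = 433, q_1 = 24·1 + 0 = 24 → 433/24
APPEND 6: p_2 = 6·433 + 18 = 2616, q_2 = 6·24 + 1 = 145 → 2616/145
APPEND 35: p_3 = 35·2616 + 433 = 91993, q_3 = 35·145 + 24 = 5099 → 91993/5099
APPEND 36: p_4 = 36·91993 + 2616 = 3314364, q_4 = 36·5099 + 145 = 183709 → 3314364/183709
APPEND 45: p_5 = 45·3314364 + 91993 = 149238373, q_5 = 45·183709 + 5099 = 8272004 → 149238373/8272004
APPEND 15: p_6 = 15·149238373 + 3314364 = 2241889959, q_6 = 15·8272004 + 183709 = 124263769 → 2241889959/124263769
APPEND 39: p_7 = 39·2241889959 + 149238373 = 87582946774, q_7 = 39·124263769 + 8272004 = 4854558995 → 87582946774/4854558995
APPEND 49: p_8 = 49·87582946774 + 2241889959 = 4293806281885, q_8 = 49·4854558995 + 124263769 = 237997654524 → 4293806281885/237997654524
APPEND 41: p_9 = 41·4293806281885 + 87582946774 = 176133640504059, q_9 = 41·237997654524 + 4854558995 = 9762758394479 → 176133640504059/9762758394479
APPEND 15: p_10 = 15·176133640504059 + 4293806281885 = 2646298413842770, q_10 = 15·9762758394479 + 237997654524 = 146679373571709 → 2646298413842770/146679373571709
APPEND 4: p_11 = 4·2646298413842770 + 176133640504059 = 10761327295875139, q_11 = 4·146679373571709 + 9762758394479 = 596480252681315 → 10761327295875139/596480252681315
APPEND 26: p_12 = 26·10761327295875139 + 2646298413842770 = 282440808106596384, q_12 = 26·596480252681315 + 146679373571709 = 15655165943285899 → 282440808106596384/15655165943285899
APPEND 6: p_13 = 6·282440808106596384 + 10761327295875139 = 1705406175935453443, q_13 = 6·15655165943285899 + 596480252681315 = 94527475912396709 → 1705406175935453443/94527475912396709
APPEND 5: p_14 = 5·1705406175935453443 + 282440808106596384 = 8809471687783863599, q_14 = 5·94527475912396709 + 15655165943285899 = 488292545505269444 → 8809471687783863599/488292545505269444
APPEND 1: p_15 = 1·8809471687783863599 + 1705406175935453443 = 10514877863719317042, q_15 = 1·488292545505269444 + 94527475912396709 = 582820021417666153 → 10514877863719317042/582820021417666153
APPEND 27: p_16 = 27·10514877863719317042 + 8809471687783863599 = 292711174008205423733, q_16 = 27·582820021417666153 + 488292545505269444 = 16224433123782255575 → 292711174008205423733/16224433123782255575
APPEND 26: p_17 = 26·292711174008205423733 + 10514877863719317042 = 7621005402077060334100, q_17 = 26·16224433123782255575 + 582820021417666153 = 422418081239756311103 → 7621005402077060334100/422418081239756311103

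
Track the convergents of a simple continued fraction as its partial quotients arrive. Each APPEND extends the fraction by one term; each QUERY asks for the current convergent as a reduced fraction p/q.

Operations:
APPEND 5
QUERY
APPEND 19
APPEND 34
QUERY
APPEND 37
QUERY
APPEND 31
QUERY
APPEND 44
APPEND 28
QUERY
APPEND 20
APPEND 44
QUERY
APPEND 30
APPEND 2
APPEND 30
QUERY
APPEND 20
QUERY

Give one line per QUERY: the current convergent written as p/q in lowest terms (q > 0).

5/1
3269/647
121049/23958
3755788/743345
4634275976/917215209
4090073666580/809506769201
7613200924448501/1506803589868258
152513698684421882/30185488464357057

APPEND 5: p_0 = 5·1 + 0 = 5, q_0 = 5·0 + 1 = 1 → 5/1
APPEND 19: p_1 = 19·5 + 1 = 96, q_1 = 19·1 + 0 = 19 → 96/19
APPEND 34: p_2 = 34·96 + 5 = 3269, q_2 = 34·19 + 1 = 647 → 3269/647
APPEND 37: p_3 = 37·3269 + 96 = 121049, q_3 = 37·647 + 19 = 23958 → 121049/23958
APPEND 31: p_4 = 31·121049 + 3269 = 3755788, q_4 = 31·23958 + 647 = 743345 → 3755788/743345
APPEND 44: p_5 = 44·3755788 + 121049 = 165375721, q_5 = 44·743345 + 23958 = 32731138 → 165375721/32731138
APPEND 28: p_6 = 28·165375721 + 3755788 = 4634275976, q_6 = 28·32731138 + 743345 = 917215209 → 4634275976/917215209
APPEND 20: p_7 = 20·4634275976 + 165375721 = 92850895241, q_7 = 20·917215209 + 32731138 = 18377035318 → 92850895241/18377035318
APPEND 44: p_8 = 44·92850895241 + 4634275976 = 4090073666580, q_8 = 44·18377035318 + 917215209 = 809506769201 → 4090073666580/809506769201
APPEND 30: p_9 = 30·4090073666580 + 92850895241 = 122795060892641, q_9 = 30·809506769201 + 18377035318 = 24303580111348 → 122795060892641/24303580111348
APPEND 2: p_10 = 2·122795060892641 + 4090073666580 = 249680195451862, q_10 = 2·24303580111348 + 809506769201 = 49416666991897 → 249680195451862/49416666991897
APPEND 30: p_11 = 30·249680195451862 + 122795060892641 = 7613200924448501, q_11 = 30·49416666991897 + 24303580111348 = 1506803589868258 → 7613200924448501/1506803589868258
APPEND 20: p_12 = 20·7613200924448501 + 249680195451862 = 152513698684421882, q_12 = 20·1506803589868258 + 49416666991897 = 30185488464357057 → 152513698684421882/30185488464357057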